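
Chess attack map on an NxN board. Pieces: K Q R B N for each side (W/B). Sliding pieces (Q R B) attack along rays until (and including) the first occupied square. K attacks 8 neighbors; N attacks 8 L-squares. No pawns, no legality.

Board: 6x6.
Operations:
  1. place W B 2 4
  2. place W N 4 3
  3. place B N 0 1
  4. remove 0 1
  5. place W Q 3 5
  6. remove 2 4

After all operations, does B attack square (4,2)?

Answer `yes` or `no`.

Op 1: place WB@(2,4)
Op 2: place WN@(4,3)
Op 3: place BN@(0,1)
Op 4: remove (0,1)
Op 5: place WQ@(3,5)
Op 6: remove (2,4)
Per-piece attacks for B:
B attacks (4,2): no

Answer: no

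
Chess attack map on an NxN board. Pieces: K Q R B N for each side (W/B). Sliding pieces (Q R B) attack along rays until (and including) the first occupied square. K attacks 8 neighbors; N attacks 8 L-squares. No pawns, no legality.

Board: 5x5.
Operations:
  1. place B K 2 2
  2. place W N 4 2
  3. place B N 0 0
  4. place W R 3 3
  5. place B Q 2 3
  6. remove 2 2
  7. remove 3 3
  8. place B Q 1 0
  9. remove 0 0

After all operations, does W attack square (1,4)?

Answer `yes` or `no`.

Answer: no

Derivation:
Op 1: place BK@(2,2)
Op 2: place WN@(4,2)
Op 3: place BN@(0,0)
Op 4: place WR@(3,3)
Op 5: place BQ@(2,3)
Op 6: remove (2,2)
Op 7: remove (3,3)
Op 8: place BQ@(1,0)
Op 9: remove (0,0)
Per-piece attacks for W:
  WN@(4,2): attacks (3,4) (2,3) (3,0) (2,1)
W attacks (1,4): no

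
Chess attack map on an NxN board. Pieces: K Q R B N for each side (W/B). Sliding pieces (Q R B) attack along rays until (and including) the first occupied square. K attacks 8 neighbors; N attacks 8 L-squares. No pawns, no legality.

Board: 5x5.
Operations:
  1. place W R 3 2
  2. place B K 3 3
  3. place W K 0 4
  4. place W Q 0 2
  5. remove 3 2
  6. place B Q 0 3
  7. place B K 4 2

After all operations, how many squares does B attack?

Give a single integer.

Op 1: place WR@(3,2)
Op 2: place BK@(3,3)
Op 3: place WK@(0,4)
Op 4: place WQ@(0,2)
Op 5: remove (3,2)
Op 6: place BQ@(0,3)
Op 7: place BK@(4,2)
Per-piece attacks for B:
  BQ@(0,3): attacks (0,4) (0,2) (1,3) (2,3) (3,3) (1,4) (1,2) (2,1) (3,0) [ray(0,1) blocked at (0,4); ray(0,-1) blocked at (0,2); ray(1,0) blocked at (3,3)]
  BK@(3,3): attacks (3,4) (3,2) (4,3) (2,3) (4,4) (4,2) (2,4) (2,2)
  BK@(4,2): attacks (4,3) (4,1) (3,2) (3,3) (3,1)
Union (18 distinct): (0,2) (0,4) (1,2) (1,3) (1,4) (2,1) (2,2) (2,3) (2,4) (3,0) (3,1) (3,2) (3,3) (3,4) (4,1) (4,2) (4,3) (4,4)

Answer: 18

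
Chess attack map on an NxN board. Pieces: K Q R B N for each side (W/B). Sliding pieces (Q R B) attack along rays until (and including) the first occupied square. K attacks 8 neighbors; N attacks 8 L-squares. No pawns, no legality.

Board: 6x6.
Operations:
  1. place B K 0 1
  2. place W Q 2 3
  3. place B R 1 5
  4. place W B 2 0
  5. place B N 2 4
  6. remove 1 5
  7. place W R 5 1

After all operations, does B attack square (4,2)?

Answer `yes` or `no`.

Op 1: place BK@(0,1)
Op 2: place WQ@(2,3)
Op 3: place BR@(1,5)
Op 4: place WB@(2,0)
Op 5: place BN@(2,4)
Op 6: remove (1,5)
Op 7: place WR@(5,1)
Per-piece attacks for B:
  BK@(0,1): attacks (0,2) (0,0) (1,1) (1,2) (1,0)
  BN@(2,4): attacks (4,5) (0,5) (3,2) (4,3) (1,2) (0,3)
B attacks (4,2): no

Answer: no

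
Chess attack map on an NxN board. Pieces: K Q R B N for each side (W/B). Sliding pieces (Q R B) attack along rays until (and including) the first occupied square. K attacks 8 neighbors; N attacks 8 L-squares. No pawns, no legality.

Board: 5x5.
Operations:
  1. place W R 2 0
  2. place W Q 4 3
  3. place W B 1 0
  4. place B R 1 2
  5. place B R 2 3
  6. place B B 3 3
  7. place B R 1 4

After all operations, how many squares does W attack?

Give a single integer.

Op 1: place WR@(2,0)
Op 2: place WQ@(4,3)
Op 3: place WB@(1,0)
Op 4: place BR@(1,2)
Op 5: place BR@(2,3)
Op 6: place BB@(3,3)
Op 7: place BR@(1,4)
Per-piece attacks for W:
  WB@(1,0): attacks (2,1) (3,2) (4,3) (0,1) [ray(1,1) blocked at (4,3)]
  WR@(2,0): attacks (2,1) (2,2) (2,3) (3,0) (4,0) (1,0) [ray(0,1) blocked at (2,3); ray(-1,0) blocked at (1,0)]
  WQ@(4,3): attacks (4,4) (4,2) (4,1) (4,0) (3,3) (3,4) (3,2) (2,1) (1,0) [ray(-1,0) blocked at (3,3); ray(-1,-1) blocked at (1,0)]
Union (14 distinct): (0,1) (1,0) (2,1) (2,2) (2,3) (3,0) (3,2) (3,3) (3,4) (4,0) (4,1) (4,2) (4,3) (4,4)

Answer: 14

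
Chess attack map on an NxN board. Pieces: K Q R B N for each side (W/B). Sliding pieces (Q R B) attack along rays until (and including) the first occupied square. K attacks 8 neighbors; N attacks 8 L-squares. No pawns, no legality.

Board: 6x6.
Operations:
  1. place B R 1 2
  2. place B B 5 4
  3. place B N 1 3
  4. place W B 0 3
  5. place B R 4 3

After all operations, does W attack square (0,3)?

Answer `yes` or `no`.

Op 1: place BR@(1,2)
Op 2: place BB@(5,4)
Op 3: place BN@(1,3)
Op 4: place WB@(0,3)
Op 5: place BR@(4,3)
Per-piece attacks for W:
  WB@(0,3): attacks (1,4) (2,5) (1,2) [ray(1,-1) blocked at (1,2)]
W attacks (0,3): no

Answer: no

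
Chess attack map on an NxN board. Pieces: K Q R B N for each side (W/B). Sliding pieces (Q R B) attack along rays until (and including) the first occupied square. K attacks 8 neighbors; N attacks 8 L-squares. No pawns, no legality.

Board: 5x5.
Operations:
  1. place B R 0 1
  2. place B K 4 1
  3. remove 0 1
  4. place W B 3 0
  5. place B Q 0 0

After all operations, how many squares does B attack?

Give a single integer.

Answer: 15

Derivation:
Op 1: place BR@(0,1)
Op 2: place BK@(4,1)
Op 3: remove (0,1)
Op 4: place WB@(3,0)
Op 5: place BQ@(0,0)
Per-piece attacks for B:
  BQ@(0,0): attacks (0,1) (0,2) (0,3) (0,4) (1,0) (2,0) (3,0) (1,1) (2,2) (3,3) (4,4) [ray(1,0) blocked at (3,0)]
  BK@(4,1): attacks (4,2) (4,0) (3,1) (3,2) (3,0)
Union (15 distinct): (0,1) (0,2) (0,3) (0,4) (1,0) (1,1) (2,0) (2,2) (3,0) (3,1) (3,2) (3,3) (4,0) (4,2) (4,4)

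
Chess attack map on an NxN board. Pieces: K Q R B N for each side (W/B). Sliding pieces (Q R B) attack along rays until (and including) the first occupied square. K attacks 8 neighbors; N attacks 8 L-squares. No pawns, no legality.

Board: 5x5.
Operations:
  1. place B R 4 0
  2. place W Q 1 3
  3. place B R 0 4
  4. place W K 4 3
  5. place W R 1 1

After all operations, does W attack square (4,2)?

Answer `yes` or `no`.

Answer: yes

Derivation:
Op 1: place BR@(4,0)
Op 2: place WQ@(1,3)
Op 3: place BR@(0,4)
Op 4: place WK@(4,3)
Op 5: place WR@(1,1)
Per-piece attacks for W:
  WR@(1,1): attacks (1,2) (1,3) (1,0) (2,1) (3,1) (4,1) (0,1) [ray(0,1) blocked at (1,3)]
  WQ@(1,3): attacks (1,4) (1,2) (1,1) (2,3) (3,3) (4,3) (0,3) (2,4) (2,2) (3,1) (4,0) (0,4) (0,2) [ray(0,-1) blocked at (1,1); ray(1,0) blocked at (4,3); ray(1,-1) blocked at (4,0); ray(-1,1) blocked at (0,4)]
  WK@(4,3): attacks (4,4) (4,2) (3,3) (3,4) (3,2)
W attacks (4,2): yes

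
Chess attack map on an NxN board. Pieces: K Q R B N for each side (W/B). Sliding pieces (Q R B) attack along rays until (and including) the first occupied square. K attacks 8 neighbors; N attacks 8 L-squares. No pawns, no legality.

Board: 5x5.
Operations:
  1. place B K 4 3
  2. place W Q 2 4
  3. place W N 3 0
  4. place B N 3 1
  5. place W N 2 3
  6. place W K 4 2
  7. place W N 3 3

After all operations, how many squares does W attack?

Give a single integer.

Op 1: place BK@(4,3)
Op 2: place WQ@(2,4)
Op 3: place WN@(3,0)
Op 4: place BN@(3,1)
Op 5: place WN@(2,3)
Op 6: place WK@(4,2)
Op 7: place WN@(3,3)
Per-piece attacks for W:
  WN@(2,3): attacks (4,4) (0,4) (3,1) (4,2) (1,1) (0,2)
  WQ@(2,4): attacks (2,3) (3,4) (4,4) (1,4) (0,4) (3,3) (1,3) (0,2) [ray(0,-1) blocked at (2,3); ray(1,-1) blocked at (3,3)]
  WN@(3,0): attacks (4,2) (2,2) (1,1)
  WN@(3,3): attacks (1,4) (4,1) (2,1) (1,2)
  WK@(4,2): attacks (4,3) (4,1) (3,2) (3,3) (3,1)
Union (17 distinct): (0,2) (0,4) (1,1) (1,2) (1,3) (1,4) (2,1) (2,2) (2,3) (3,1) (3,2) (3,3) (3,4) (4,1) (4,2) (4,3) (4,4)

Answer: 17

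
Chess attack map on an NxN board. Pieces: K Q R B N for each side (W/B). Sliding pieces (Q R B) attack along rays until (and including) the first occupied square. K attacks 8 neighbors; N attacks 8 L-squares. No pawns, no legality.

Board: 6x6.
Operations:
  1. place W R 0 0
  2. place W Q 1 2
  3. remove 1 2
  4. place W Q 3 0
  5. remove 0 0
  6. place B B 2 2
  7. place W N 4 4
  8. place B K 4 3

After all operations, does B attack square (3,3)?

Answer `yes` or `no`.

Op 1: place WR@(0,0)
Op 2: place WQ@(1,2)
Op 3: remove (1,2)
Op 4: place WQ@(3,0)
Op 5: remove (0,0)
Op 6: place BB@(2,2)
Op 7: place WN@(4,4)
Op 8: place BK@(4,3)
Per-piece attacks for B:
  BB@(2,2): attacks (3,3) (4,4) (3,1) (4,0) (1,3) (0,4) (1,1) (0,0) [ray(1,1) blocked at (4,4)]
  BK@(4,3): attacks (4,4) (4,2) (5,3) (3,3) (5,4) (5,2) (3,4) (3,2)
B attacks (3,3): yes

Answer: yes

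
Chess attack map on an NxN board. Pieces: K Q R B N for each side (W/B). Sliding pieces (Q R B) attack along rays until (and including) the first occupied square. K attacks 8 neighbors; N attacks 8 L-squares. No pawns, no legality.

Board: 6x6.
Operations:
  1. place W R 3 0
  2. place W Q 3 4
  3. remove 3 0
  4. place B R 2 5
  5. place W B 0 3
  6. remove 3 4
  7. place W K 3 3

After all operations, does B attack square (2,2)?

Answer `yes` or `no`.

Op 1: place WR@(3,0)
Op 2: place WQ@(3,4)
Op 3: remove (3,0)
Op 4: place BR@(2,5)
Op 5: place WB@(0,3)
Op 6: remove (3,4)
Op 7: place WK@(3,3)
Per-piece attacks for B:
  BR@(2,5): attacks (2,4) (2,3) (2,2) (2,1) (2,0) (3,5) (4,5) (5,5) (1,5) (0,5)
B attacks (2,2): yes

Answer: yes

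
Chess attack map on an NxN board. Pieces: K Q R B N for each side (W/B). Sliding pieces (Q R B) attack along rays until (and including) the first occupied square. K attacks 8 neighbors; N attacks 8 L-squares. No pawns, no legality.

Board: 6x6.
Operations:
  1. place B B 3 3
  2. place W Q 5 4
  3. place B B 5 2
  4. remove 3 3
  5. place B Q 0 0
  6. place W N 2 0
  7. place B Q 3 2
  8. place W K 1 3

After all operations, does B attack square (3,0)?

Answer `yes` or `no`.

Answer: yes

Derivation:
Op 1: place BB@(3,3)
Op 2: place WQ@(5,4)
Op 3: place BB@(5,2)
Op 4: remove (3,3)
Op 5: place BQ@(0,0)
Op 6: place WN@(2,0)
Op 7: place BQ@(3,2)
Op 8: place WK@(1,3)
Per-piece attacks for B:
  BQ@(0,0): attacks (0,1) (0,2) (0,3) (0,4) (0,5) (1,0) (2,0) (1,1) (2,2) (3,3) (4,4) (5,5) [ray(1,0) blocked at (2,0)]
  BQ@(3,2): attacks (3,3) (3,4) (3,5) (3,1) (3,0) (4,2) (5,2) (2,2) (1,2) (0,2) (4,3) (5,4) (4,1) (5,0) (2,3) (1,4) (0,5) (2,1) (1,0) [ray(1,0) blocked at (5,2); ray(1,1) blocked at (5,4)]
  BB@(5,2): attacks (4,3) (3,4) (2,5) (4,1) (3,0)
B attacks (3,0): yes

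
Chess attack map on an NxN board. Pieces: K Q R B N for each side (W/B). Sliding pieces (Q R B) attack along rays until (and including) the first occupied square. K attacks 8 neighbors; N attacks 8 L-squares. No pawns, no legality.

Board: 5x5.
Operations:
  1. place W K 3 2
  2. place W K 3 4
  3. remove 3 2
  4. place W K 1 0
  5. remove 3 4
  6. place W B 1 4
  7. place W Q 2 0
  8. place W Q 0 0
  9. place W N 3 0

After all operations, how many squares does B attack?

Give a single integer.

Op 1: place WK@(3,2)
Op 2: place WK@(3,4)
Op 3: remove (3,2)
Op 4: place WK@(1,0)
Op 5: remove (3,4)
Op 6: place WB@(1,4)
Op 7: place WQ@(2,0)
Op 8: place WQ@(0,0)
Op 9: place WN@(3,0)
Per-piece attacks for B:
Union (0 distinct): (none)

Answer: 0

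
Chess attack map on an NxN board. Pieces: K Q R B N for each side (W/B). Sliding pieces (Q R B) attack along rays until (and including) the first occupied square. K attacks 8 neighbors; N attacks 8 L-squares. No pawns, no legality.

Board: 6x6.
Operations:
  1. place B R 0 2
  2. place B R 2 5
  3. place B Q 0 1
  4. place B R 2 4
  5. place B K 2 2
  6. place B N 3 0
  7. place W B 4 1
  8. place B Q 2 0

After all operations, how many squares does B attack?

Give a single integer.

Answer: 31

Derivation:
Op 1: place BR@(0,2)
Op 2: place BR@(2,5)
Op 3: place BQ@(0,1)
Op 4: place BR@(2,4)
Op 5: place BK@(2,2)
Op 6: place BN@(3,0)
Op 7: place WB@(4,1)
Op 8: place BQ@(2,0)
Per-piece attacks for B:
  BQ@(0,1): attacks (0,2) (0,0) (1,1) (2,1) (3,1) (4,1) (1,2) (2,3) (3,4) (4,5) (1,0) [ray(0,1) blocked at (0,2); ray(1,0) blocked at (4,1)]
  BR@(0,2): attacks (0,3) (0,4) (0,5) (0,1) (1,2) (2,2) [ray(0,-1) blocked at (0,1); ray(1,0) blocked at (2,2)]
  BQ@(2,0): attacks (2,1) (2,2) (3,0) (1,0) (0,0) (3,1) (4,2) (5,3) (1,1) (0,2) [ray(0,1) blocked at (2,2); ray(1,0) blocked at (3,0); ray(-1,1) blocked at (0,2)]
  BK@(2,2): attacks (2,3) (2,1) (3,2) (1,2) (3,3) (3,1) (1,3) (1,1)
  BR@(2,4): attacks (2,5) (2,3) (2,2) (3,4) (4,4) (5,4) (1,4) (0,4) [ray(0,1) blocked at (2,5); ray(0,-1) blocked at (2,2)]
  BR@(2,5): attacks (2,4) (3,5) (4,5) (5,5) (1,5) (0,5) [ray(0,-1) blocked at (2,4)]
  BN@(3,0): attacks (4,2) (5,1) (2,2) (1,1)
Union (31 distinct): (0,0) (0,1) (0,2) (0,3) (0,4) (0,5) (1,0) (1,1) (1,2) (1,3) (1,4) (1,5) (2,1) (2,2) (2,3) (2,4) (2,5) (3,0) (3,1) (3,2) (3,3) (3,4) (3,5) (4,1) (4,2) (4,4) (4,5) (5,1) (5,3) (5,4) (5,5)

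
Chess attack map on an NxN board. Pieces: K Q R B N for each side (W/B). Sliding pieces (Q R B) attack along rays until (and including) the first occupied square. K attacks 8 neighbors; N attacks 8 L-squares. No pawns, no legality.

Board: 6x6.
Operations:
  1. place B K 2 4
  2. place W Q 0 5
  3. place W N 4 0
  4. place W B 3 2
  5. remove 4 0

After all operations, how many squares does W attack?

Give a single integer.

Answer: 20

Derivation:
Op 1: place BK@(2,4)
Op 2: place WQ@(0,5)
Op 3: place WN@(4,0)
Op 4: place WB@(3,2)
Op 5: remove (4,0)
Per-piece attacks for W:
  WQ@(0,5): attacks (0,4) (0,3) (0,2) (0,1) (0,0) (1,5) (2,5) (3,5) (4,5) (5,5) (1,4) (2,3) (3,2) [ray(1,-1) blocked at (3,2)]
  WB@(3,2): attacks (4,3) (5,4) (4,1) (5,0) (2,3) (1,4) (0,5) (2,1) (1,0) [ray(-1,1) blocked at (0,5)]
Union (20 distinct): (0,0) (0,1) (0,2) (0,3) (0,4) (0,5) (1,0) (1,4) (1,5) (2,1) (2,3) (2,5) (3,2) (3,5) (4,1) (4,3) (4,5) (5,0) (5,4) (5,5)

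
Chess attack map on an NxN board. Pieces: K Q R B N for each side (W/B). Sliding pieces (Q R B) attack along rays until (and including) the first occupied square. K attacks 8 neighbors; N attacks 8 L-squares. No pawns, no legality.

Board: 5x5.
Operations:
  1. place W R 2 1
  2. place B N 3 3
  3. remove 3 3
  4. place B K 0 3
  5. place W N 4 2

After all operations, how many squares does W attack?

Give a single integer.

Op 1: place WR@(2,1)
Op 2: place BN@(3,3)
Op 3: remove (3,3)
Op 4: place BK@(0,3)
Op 5: place WN@(4,2)
Per-piece attacks for W:
  WR@(2,1): attacks (2,2) (2,3) (2,4) (2,0) (3,1) (4,1) (1,1) (0,1)
  WN@(4,2): attacks (3,4) (2,3) (3,0) (2,1)
Union (11 distinct): (0,1) (1,1) (2,0) (2,1) (2,2) (2,3) (2,4) (3,0) (3,1) (3,4) (4,1)

Answer: 11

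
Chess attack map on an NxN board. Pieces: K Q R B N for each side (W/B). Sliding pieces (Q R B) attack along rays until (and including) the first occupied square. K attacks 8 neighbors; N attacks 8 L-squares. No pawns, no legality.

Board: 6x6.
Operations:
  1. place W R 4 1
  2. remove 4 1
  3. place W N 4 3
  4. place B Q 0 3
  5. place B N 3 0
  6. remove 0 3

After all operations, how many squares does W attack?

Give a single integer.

Answer: 6

Derivation:
Op 1: place WR@(4,1)
Op 2: remove (4,1)
Op 3: place WN@(4,3)
Op 4: place BQ@(0,3)
Op 5: place BN@(3,0)
Op 6: remove (0,3)
Per-piece attacks for W:
  WN@(4,3): attacks (5,5) (3,5) (2,4) (5,1) (3,1) (2,2)
Union (6 distinct): (2,2) (2,4) (3,1) (3,5) (5,1) (5,5)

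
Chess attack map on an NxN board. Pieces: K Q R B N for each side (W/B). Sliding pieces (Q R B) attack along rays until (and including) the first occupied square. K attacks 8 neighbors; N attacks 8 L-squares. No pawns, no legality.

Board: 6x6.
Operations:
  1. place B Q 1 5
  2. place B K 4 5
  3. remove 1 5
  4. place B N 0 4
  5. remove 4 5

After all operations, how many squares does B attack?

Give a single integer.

Answer: 3

Derivation:
Op 1: place BQ@(1,5)
Op 2: place BK@(4,5)
Op 3: remove (1,5)
Op 4: place BN@(0,4)
Op 5: remove (4,5)
Per-piece attacks for B:
  BN@(0,4): attacks (2,5) (1,2) (2,3)
Union (3 distinct): (1,2) (2,3) (2,5)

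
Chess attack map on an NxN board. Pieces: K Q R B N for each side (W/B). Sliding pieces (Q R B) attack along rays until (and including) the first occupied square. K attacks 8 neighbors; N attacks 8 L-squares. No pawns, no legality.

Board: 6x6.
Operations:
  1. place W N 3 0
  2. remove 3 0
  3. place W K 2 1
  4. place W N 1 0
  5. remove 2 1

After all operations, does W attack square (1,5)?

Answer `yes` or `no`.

Answer: no

Derivation:
Op 1: place WN@(3,0)
Op 2: remove (3,0)
Op 3: place WK@(2,1)
Op 4: place WN@(1,0)
Op 5: remove (2,1)
Per-piece attacks for W:
  WN@(1,0): attacks (2,2) (3,1) (0,2)
W attacks (1,5): no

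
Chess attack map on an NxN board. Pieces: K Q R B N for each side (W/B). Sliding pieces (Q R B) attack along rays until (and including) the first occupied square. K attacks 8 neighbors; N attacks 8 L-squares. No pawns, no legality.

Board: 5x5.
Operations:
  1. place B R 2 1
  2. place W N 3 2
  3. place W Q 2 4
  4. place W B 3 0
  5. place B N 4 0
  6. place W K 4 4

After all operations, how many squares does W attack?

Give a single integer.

Op 1: place BR@(2,1)
Op 2: place WN@(3,2)
Op 3: place WQ@(2,4)
Op 4: place WB@(3,0)
Op 5: place BN@(4,0)
Op 6: place WK@(4,4)
Per-piece attacks for W:
  WQ@(2,4): attacks (2,3) (2,2) (2,1) (3,4) (4,4) (1,4) (0,4) (3,3) (4,2) (1,3) (0,2) [ray(0,-1) blocked at (2,1); ray(1,0) blocked at (4,4)]
  WB@(3,0): attacks (4,1) (2,1) [ray(-1,1) blocked at (2,1)]
  WN@(3,2): attacks (4,4) (2,4) (1,3) (4,0) (2,0) (1,1)
  WK@(4,4): attacks (4,3) (3,4) (3,3)
Union (17 distinct): (0,2) (0,4) (1,1) (1,3) (1,4) (2,0) (2,1) (2,2) (2,3) (2,4) (3,3) (3,4) (4,0) (4,1) (4,2) (4,3) (4,4)

Answer: 17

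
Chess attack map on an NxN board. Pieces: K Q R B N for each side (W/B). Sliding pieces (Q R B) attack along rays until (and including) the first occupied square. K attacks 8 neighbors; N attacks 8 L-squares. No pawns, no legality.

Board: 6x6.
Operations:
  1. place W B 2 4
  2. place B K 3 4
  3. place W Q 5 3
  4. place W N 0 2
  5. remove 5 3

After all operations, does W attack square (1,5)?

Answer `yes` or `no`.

Op 1: place WB@(2,4)
Op 2: place BK@(3,4)
Op 3: place WQ@(5,3)
Op 4: place WN@(0,2)
Op 5: remove (5,3)
Per-piece attacks for W:
  WN@(0,2): attacks (1,4) (2,3) (1,0) (2,1)
  WB@(2,4): attacks (3,5) (3,3) (4,2) (5,1) (1,5) (1,3) (0,2) [ray(-1,-1) blocked at (0,2)]
W attacks (1,5): yes

Answer: yes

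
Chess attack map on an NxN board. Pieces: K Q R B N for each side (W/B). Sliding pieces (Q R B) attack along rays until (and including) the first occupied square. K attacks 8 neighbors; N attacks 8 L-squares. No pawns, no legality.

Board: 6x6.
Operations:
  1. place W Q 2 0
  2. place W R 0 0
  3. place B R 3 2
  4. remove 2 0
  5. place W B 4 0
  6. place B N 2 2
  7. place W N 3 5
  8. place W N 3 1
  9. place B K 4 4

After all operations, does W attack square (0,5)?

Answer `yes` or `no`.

Op 1: place WQ@(2,0)
Op 2: place WR@(0,0)
Op 3: place BR@(3,2)
Op 4: remove (2,0)
Op 5: place WB@(4,0)
Op 6: place BN@(2,2)
Op 7: place WN@(3,5)
Op 8: place WN@(3,1)
Op 9: place BK@(4,4)
Per-piece attacks for W:
  WR@(0,0): attacks (0,1) (0,2) (0,3) (0,4) (0,5) (1,0) (2,0) (3,0) (4,0) [ray(1,0) blocked at (4,0)]
  WN@(3,1): attacks (4,3) (5,2) (2,3) (1,2) (5,0) (1,0)
  WN@(3,5): attacks (4,3) (5,4) (2,3) (1,4)
  WB@(4,0): attacks (5,1) (3,1) [ray(-1,1) blocked at (3,1)]
W attacks (0,5): yes

Answer: yes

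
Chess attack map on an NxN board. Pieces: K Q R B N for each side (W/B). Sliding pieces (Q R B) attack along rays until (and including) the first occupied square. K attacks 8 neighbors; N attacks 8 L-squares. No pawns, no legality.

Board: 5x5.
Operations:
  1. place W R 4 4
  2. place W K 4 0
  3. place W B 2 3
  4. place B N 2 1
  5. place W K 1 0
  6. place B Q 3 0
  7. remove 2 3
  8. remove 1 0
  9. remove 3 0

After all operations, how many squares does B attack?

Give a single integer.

Op 1: place WR@(4,4)
Op 2: place WK@(4,0)
Op 3: place WB@(2,3)
Op 4: place BN@(2,1)
Op 5: place WK@(1,0)
Op 6: place BQ@(3,0)
Op 7: remove (2,3)
Op 8: remove (1,0)
Op 9: remove (3,0)
Per-piece attacks for B:
  BN@(2,1): attacks (3,3) (4,2) (1,3) (0,2) (4,0) (0,0)
Union (6 distinct): (0,0) (0,2) (1,3) (3,3) (4,0) (4,2)

Answer: 6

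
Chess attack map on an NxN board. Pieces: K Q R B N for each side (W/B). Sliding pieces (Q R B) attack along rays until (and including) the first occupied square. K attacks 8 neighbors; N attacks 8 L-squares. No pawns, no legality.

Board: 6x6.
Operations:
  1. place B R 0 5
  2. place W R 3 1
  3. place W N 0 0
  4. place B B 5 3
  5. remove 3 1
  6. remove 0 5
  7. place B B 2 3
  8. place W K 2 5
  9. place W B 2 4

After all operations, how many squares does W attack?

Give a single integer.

Answer: 12

Derivation:
Op 1: place BR@(0,5)
Op 2: place WR@(3,1)
Op 3: place WN@(0,0)
Op 4: place BB@(5,3)
Op 5: remove (3,1)
Op 6: remove (0,5)
Op 7: place BB@(2,3)
Op 8: place WK@(2,5)
Op 9: place WB@(2,4)
Per-piece attacks for W:
  WN@(0,0): attacks (1,2) (2,1)
  WB@(2,4): attacks (3,5) (3,3) (4,2) (5,1) (1,5) (1,3) (0,2)
  WK@(2,5): attacks (2,4) (3,5) (1,5) (3,4) (1,4)
Union (12 distinct): (0,2) (1,2) (1,3) (1,4) (1,5) (2,1) (2,4) (3,3) (3,4) (3,5) (4,2) (5,1)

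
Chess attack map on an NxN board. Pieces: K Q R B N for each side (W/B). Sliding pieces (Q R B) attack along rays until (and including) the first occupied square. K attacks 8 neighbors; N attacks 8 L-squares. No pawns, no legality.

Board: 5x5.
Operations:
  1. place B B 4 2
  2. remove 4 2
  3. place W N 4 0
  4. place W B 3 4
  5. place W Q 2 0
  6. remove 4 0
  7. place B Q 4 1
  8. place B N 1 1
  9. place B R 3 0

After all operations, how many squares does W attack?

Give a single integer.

Answer: 13

Derivation:
Op 1: place BB@(4,2)
Op 2: remove (4,2)
Op 3: place WN@(4,0)
Op 4: place WB@(3,4)
Op 5: place WQ@(2,0)
Op 6: remove (4,0)
Op 7: place BQ@(4,1)
Op 8: place BN@(1,1)
Op 9: place BR@(3,0)
Per-piece attacks for W:
  WQ@(2,0): attacks (2,1) (2,2) (2,3) (2,4) (3,0) (1,0) (0,0) (3,1) (4,2) (1,1) [ray(1,0) blocked at (3,0); ray(-1,1) blocked at (1,1)]
  WB@(3,4): attacks (4,3) (2,3) (1,2) (0,1)
Union (13 distinct): (0,0) (0,1) (1,0) (1,1) (1,2) (2,1) (2,2) (2,3) (2,4) (3,0) (3,1) (4,2) (4,3)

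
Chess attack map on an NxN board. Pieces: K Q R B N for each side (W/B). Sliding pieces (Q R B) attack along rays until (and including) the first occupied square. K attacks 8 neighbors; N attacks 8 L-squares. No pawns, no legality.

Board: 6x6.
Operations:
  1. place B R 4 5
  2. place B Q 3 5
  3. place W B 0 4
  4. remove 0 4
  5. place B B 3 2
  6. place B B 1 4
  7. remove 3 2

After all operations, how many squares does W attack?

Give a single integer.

Op 1: place BR@(4,5)
Op 2: place BQ@(3,5)
Op 3: place WB@(0,4)
Op 4: remove (0,4)
Op 5: place BB@(3,2)
Op 6: place BB@(1,4)
Op 7: remove (3,2)
Per-piece attacks for W:
Union (0 distinct): (none)

Answer: 0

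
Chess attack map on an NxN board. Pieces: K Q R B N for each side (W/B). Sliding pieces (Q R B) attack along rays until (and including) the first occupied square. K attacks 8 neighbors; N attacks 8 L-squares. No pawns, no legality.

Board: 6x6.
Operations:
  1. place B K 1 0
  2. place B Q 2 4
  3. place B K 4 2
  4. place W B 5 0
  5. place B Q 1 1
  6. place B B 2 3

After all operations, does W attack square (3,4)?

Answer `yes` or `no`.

Op 1: place BK@(1,0)
Op 2: place BQ@(2,4)
Op 3: place BK@(4,2)
Op 4: place WB@(5,0)
Op 5: place BQ@(1,1)
Op 6: place BB@(2,3)
Per-piece attacks for W:
  WB@(5,0): attacks (4,1) (3,2) (2,3) [ray(-1,1) blocked at (2,3)]
W attacks (3,4): no

Answer: no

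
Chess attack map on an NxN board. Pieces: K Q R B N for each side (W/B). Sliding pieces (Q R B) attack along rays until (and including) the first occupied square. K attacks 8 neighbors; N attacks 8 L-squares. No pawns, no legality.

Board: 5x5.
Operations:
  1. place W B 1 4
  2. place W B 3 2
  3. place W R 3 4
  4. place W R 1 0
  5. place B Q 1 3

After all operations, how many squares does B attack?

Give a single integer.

Answer: 14

Derivation:
Op 1: place WB@(1,4)
Op 2: place WB@(3,2)
Op 3: place WR@(3,4)
Op 4: place WR@(1,0)
Op 5: place BQ@(1,3)
Per-piece attacks for B:
  BQ@(1,3): attacks (1,4) (1,2) (1,1) (1,0) (2,3) (3,3) (4,3) (0,3) (2,4) (2,2) (3,1) (4,0) (0,4) (0,2) [ray(0,1) blocked at (1,4); ray(0,-1) blocked at (1,0)]
Union (14 distinct): (0,2) (0,3) (0,4) (1,0) (1,1) (1,2) (1,4) (2,2) (2,3) (2,4) (3,1) (3,3) (4,0) (4,3)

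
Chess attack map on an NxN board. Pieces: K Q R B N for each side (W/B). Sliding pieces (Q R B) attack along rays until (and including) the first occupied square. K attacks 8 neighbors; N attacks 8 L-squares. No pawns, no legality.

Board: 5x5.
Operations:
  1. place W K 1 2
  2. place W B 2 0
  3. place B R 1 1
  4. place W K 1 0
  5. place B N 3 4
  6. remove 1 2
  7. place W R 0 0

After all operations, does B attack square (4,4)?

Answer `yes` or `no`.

Op 1: place WK@(1,2)
Op 2: place WB@(2,0)
Op 3: place BR@(1,1)
Op 4: place WK@(1,0)
Op 5: place BN@(3,4)
Op 6: remove (1,2)
Op 7: place WR@(0,0)
Per-piece attacks for B:
  BR@(1,1): attacks (1,2) (1,3) (1,4) (1,0) (2,1) (3,1) (4,1) (0,1) [ray(0,-1) blocked at (1,0)]
  BN@(3,4): attacks (4,2) (2,2) (1,3)
B attacks (4,4): no

Answer: no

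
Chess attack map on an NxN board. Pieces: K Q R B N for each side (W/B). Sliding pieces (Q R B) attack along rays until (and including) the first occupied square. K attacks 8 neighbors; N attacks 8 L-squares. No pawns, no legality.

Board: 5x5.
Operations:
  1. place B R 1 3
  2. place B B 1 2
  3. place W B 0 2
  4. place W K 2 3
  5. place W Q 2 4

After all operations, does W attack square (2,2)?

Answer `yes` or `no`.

Op 1: place BR@(1,3)
Op 2: place BB@(1,2)
Op 3: place WB@(0,2)
Op 4: place WK@(2,3)
Op 5: place WQ@(2,4)
Per-piece attacks for W:
  WB@(0,2): attacks (1,3) (1,1) (2,0) [ray(1,1) blocked at (1,3)]
  WK@(2,3): attacks (2,4) (2,2) (3,3) (1,3) (3,4) (3,2) (1,4) (1,2)
  WQ@(2,4): attacks (2,3) (3,4) (4,4) (1,4) (0,4) (3,3) (4,2) (1,3) [ray(0,-1) blocked at (2,3); ray(-1,-1) blocked at (1,3)]
W attacks (2,2): yes

Answer: yes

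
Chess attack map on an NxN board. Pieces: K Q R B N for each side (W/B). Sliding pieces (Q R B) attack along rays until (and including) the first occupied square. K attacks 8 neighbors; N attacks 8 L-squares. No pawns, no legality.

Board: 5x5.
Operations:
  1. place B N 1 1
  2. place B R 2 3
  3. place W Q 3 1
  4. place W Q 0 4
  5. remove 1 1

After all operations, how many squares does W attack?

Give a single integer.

Op 1: place BN@(1,1)
Op 2: place BR@(2,3)
Op 3: place WQ@(3,1)
Op 4: place WQ@(0,4)
Op 5: remove (1,1)
Per-piece attacks for W:
  WQ@(0,4): attacks (0,3) (0,2) (0,1) (0,0) (1,4) (2,4) (3,4) (4,4) (1,3) (2,2) (3,1) [ray(1,-1) blocked at (3,1)]
  WQ@(3,1): attacks (3,2) (3,3) (3,4) (3,0) (4,1) (2,1) (1,1) (0,1) (4,2) (4,0) (2,2) (1,3) (0,4) (2,0) [ray(-1,1) blocked at (0,4)]
Union (21 distinct): (0,0) (0,1) (0,2) (0,3) (0,4) (1,1) (1,3) (1,4) (2,0) (2,1) (2,2) (2,4) (3,0) (3,1) (3,2) (3,3) (3,4) (4,0) (4,1) (4,2) (4,4)

Answer: 21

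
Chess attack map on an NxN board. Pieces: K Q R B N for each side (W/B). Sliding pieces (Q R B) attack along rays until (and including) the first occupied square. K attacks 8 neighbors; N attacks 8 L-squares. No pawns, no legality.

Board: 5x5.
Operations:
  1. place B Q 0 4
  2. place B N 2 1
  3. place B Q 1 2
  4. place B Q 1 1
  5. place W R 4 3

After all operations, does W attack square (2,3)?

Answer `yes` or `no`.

Op 1: place BQ@(0,4)
Op 2: place BN@(2,1)
Op 3: place BQ@(1,2)
Op 4: place BQ@(1,1)
Op 5: place WR@(4,3)
Per-piece attacks for W:
  WR@(4,3): attacks (4,4) (4,2) (4,1) (4,0) (3,3) (2,3) (1,3) (0,3)
W attacks (2,3): yes

Answer: yes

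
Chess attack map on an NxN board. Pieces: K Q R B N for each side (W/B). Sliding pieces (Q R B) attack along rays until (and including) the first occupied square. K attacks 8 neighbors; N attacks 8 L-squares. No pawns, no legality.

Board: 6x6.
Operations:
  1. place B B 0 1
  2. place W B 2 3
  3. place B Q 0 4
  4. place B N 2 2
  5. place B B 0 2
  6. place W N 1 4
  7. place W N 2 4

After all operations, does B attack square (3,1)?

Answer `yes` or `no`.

Answer: no

Derivation:
Op 1: place BB@(0,1)
Op 2: place WB@(2,3)
Op 3: place BQ@(0,4)
Op 4: place BN@(2,2)
Op 5: place BB@(0,2)
Op 6: place WN@(1,4)
Op 7: place WN@(2,4)
Per-piece attacks for B:
  BB@(0,1): attacks (1,2) (2,3) (1,0) [ray(1,1) blocked at (2,3)]
  BB@(0,2): attacks (1,3) (2,4) (1,1) (2,0) [ray(1,1) blocked at (2,4)]
  BQ@(0,4): attacks (0,5) (0,3) (0,2) (1,4) (1,5) (1,3) (2,2) [ray(0,-1) blocked at (0,2); ray(1,0) blocked at (1,4); ray(1,-1) blocked at (2,2)]
  BN@(2,2): attacks (3,4) (4,3) (1,4) (0,3) (3,0) (4,1) (1,0) (0,1)
B attacks (3,1): no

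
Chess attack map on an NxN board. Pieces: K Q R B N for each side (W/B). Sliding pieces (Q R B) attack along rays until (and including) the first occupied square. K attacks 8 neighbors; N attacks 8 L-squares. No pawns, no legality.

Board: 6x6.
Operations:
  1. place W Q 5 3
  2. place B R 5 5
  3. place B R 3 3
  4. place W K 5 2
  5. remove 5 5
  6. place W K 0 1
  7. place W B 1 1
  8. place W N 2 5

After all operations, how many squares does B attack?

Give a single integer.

Op 1: place WQ@(5,3)
Op 2: place BR@(5,5)
Op 3: place BR@(3,3)
Op 4: place WK@(5,2)
Op 5: remove (5,5)
Op 6: place WK@(0,1)
Op 7: place WB@(1,1)
Op 8: place WN@(2,5)
Per-piece attacks for B:
  BR@(3,3): attacks (3,4) (3,5) (3,2) (3,1) (3,0) (4,3) (5,3) (2,3) (1,3) (0,3) [ray(1,0) blocked at (5,3)]
Union (10 distinct): (0,3) (1,3) (2,3) (3,0) (3,1) (3,2) (3,4) (3,5) (4,3) (5,3)

Answer: 10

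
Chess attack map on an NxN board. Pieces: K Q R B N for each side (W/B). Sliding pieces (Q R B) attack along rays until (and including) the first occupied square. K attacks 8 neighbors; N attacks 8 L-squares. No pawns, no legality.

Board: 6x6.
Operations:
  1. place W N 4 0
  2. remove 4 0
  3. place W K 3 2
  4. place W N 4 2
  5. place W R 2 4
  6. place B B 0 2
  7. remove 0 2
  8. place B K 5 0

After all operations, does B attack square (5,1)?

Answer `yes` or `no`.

Answer: yes

Derivation:
Op 1: place WN@(4,0)
Op 2: remove (4,0)
Op 3: place WK@(3,2)
Op 4: place WN@(4,2)
Op 5: place WR@(2,4)
Op 6: place BB@(0,2)
Op 7: remove (0,2)
Op 8: place BK@(5,0)
Per-piece attacks for B:
  BK@(5,0): attacks (5,1) (4,0) (4,1)
B attacks (5,1): yes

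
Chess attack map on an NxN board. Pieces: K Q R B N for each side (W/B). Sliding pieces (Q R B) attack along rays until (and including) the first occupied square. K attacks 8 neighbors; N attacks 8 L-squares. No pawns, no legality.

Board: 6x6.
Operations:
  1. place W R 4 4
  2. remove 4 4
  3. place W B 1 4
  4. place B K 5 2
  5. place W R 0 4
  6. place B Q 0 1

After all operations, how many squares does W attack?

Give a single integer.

Op 1: place WR@(4,4)
Op 2: remove (4,4)
Op 3: place WB@(1,4)
Op 4: place BK@(5,2)
Op 5: place WR@(0,4)
Op 6: place BQ@(0,1)
Per-piece attacks for W:
  WR@(0,4): attacks (0,5) (0,3) (0,2) (0,1) (1,4) [ray(0,-1) blocked at (0,1); ray(1,0) blocked at (1,4)]
  WB@(1,4): attacks (2,5) (2,3) (3,2) (4,1) (5,0) (0,5) (0,3)
Union (10 distinct): (0,1) (0,2) (0,3) (0,5) (1,4) (2,3) (2,5) (3,2) (4,1) (5,0)

Answer: 10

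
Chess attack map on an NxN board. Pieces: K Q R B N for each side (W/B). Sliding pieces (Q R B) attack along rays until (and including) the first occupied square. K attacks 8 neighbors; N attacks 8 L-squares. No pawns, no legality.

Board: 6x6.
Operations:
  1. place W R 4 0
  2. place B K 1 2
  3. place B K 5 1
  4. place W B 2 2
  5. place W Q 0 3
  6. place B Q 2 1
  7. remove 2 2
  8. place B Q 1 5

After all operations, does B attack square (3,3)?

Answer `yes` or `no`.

Answer: yes

Derivation:
Op 1: place WR@(4,0)
Op 2: place BK@(1,2)
Op 3: place BK@(5,1)
Op 4: place WB@(2,2)
Op 5: place WQ@(0,3)
Op 6: place BQ@(2,1)
Op 7: remove (2,2)
Op 8: place BQ@(1,5)
Per-piece attacks for B:
  BK@(1,2): attacks (1,3) (1,1) (2,2) (0,2) (2,3) (2,1) (0,3) (0,1)
  BQ@(1,5): attacks (1,4) (1,3) (1,2) (2,5) (3,5) (4,5) (5,5) (0,5) (2,4) (3,3) (4,2) (5,1) (0,4) [ray(0,-1) blocked at (1,2); ray(1,-1) blocked at (5,1)]
  BQ@(2,1): attacks (2,2) (2,3) (2,4) (2,5) (2,0) (3,1) (4,1) (5,1) (1,1) (0,1) (3,2) (4,3) (5,4) (3,0) (1,2) (1,0) [ray(1,0) blocked at (5,1); ray(-1,1) blocked at (1,2)]
  BK@(5,1): attacks (5,2) (5,0) (4,1) (4,2) (4,0)
B attacks (3,3): yes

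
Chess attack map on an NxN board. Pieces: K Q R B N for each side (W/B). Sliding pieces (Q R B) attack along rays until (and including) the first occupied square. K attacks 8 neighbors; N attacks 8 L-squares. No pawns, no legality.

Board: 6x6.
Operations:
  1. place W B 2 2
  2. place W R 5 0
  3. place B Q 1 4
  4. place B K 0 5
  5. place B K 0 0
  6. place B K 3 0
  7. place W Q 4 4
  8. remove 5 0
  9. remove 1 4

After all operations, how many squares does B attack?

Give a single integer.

Answer: 11

Derivation:
Op 1: place WB@(2,2)
Op 2: place WR@(5,0)
Op 3: place BQ@(1,4)
Op 4: place BK@(0,5)
Op 5: place BK@(0,0)
Op 6: place BK@(3,0)
Op 7: place WQ@(4,4)
Op 8: remove (5,0)
Op 9: remove (1,4)
Per-piece attacks for B:
  BK@(0,0): attacks (0,1) (1,0) (1,1)
  BK@(0,5): attacks (0,4) (1,5) (1,4)
  BK@(3,0): attacks (3,1) (4,0) (2,0) (4,1) (2,1)
Union (11 distinct): (0,1) (0,4) (1,0) (1,1) (1,4) (1,5) (2,0) (2,1) (3,1) (4,0) (4,1)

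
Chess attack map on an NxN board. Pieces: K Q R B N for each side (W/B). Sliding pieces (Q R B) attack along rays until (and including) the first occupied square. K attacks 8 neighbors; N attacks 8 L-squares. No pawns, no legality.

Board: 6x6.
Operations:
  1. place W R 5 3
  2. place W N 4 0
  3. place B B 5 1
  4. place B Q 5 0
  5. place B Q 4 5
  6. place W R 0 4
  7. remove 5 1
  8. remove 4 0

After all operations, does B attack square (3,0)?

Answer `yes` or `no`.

Answer: yes

Derivation:
Op 1: place WR@(5,3)
Op 2: place WN@(4,0)
Op 3: place BB@(5,1)
Op 4: place BQ@(5,0)
Op 5: place BQ@(4,5)
Op 6: place WR@(0,4)
Op 7: remove (5,1)
Op 8: remove (4,0)
Per-piece attacks for B:
  BQ@(4,5): attacks (4,4) (4,3) (4,2) (4,1) (4,0) (5,5) (3,5) (2,5) (1,5) (0,5) (5,4) (3,4) (2,3) (1,2) (0,1)
  BQ@(5,0): attacks (5,1) (5,2) (5,3) (4,0) (3,0) (2,0) (1,0) (0,0) (4,1) (3,2) (2,3) (1,4) (0,5) [ray(0,1) blocked at (5,3)]
B attacks (3,0): yes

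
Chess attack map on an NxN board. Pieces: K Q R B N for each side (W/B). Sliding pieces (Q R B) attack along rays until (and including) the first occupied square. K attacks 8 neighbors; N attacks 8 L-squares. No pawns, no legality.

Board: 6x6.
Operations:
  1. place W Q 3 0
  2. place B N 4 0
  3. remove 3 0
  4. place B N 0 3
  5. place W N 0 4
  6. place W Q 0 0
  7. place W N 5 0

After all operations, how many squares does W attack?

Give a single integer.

Op 1: place WQ@(3,0)
Op 2: place BN@(4,0)
Op 3: remove (3,0)
Op 4: place BN@(0,3)
Op 5: place WN@(0,4)
Op 6: place WQ@(0,0)
Op 7: place WN@(5,0)
Per-piece attacks for W:
  WQ@(0,0): attacks (0,1) (0,2) (0,3) (1,0) (2,0) (3,0) (4,0) (1,1) (2,2) (3,3) (4,4) (5,5) [ray(0,1) blocked at (0,3); ray(1,0) blocked at (4,0)]
  WN@(0,4): attacks (2,5) (1,2) (2,3)
  WN@(5,0): attacks (4,2) (3,1)
Union (17 distinct): (0,1) (0,2) (0,3) (1,0) (1,1) (1,2) (2,0) (2,2) (2,3) (2,5) (3,0) (3,1) (3,3) (4,0) (4,2) (4,4) (5,5)

Answer: 17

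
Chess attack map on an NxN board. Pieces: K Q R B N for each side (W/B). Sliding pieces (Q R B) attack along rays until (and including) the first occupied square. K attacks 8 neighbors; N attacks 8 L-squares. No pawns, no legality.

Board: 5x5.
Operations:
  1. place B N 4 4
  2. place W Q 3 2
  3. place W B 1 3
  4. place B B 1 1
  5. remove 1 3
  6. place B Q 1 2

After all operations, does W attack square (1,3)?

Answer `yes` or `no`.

Answer: no

Derivation:
Op 1: place BN@(4,4)
Op 2: place WQ@(3,2)
Op 3: place WB@(1,3)
Op 4: place BB@(1,1)
Op 5: remove (1,3)
Op 6: place BQ@(1,2)
Per-piece attacks for W:
  WQ@(3,2): attacks (3,3) (3,4) (3,1) (3,0) (4,2) (2,2) (1,2) (4,3) (4,1) (2,3) (1,4) (2,1) (1,0) [ray(-1,0) blocked at (1,2)]
W attacks (1,3): no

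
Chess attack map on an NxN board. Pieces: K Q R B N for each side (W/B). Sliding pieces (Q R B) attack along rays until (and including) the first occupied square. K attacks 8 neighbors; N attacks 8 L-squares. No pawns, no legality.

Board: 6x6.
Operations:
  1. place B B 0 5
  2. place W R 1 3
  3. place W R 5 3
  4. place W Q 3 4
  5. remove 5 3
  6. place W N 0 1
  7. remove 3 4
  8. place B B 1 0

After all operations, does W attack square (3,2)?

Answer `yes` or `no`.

Answer: no

Derivation:
Op 1: place BB@(0,5)
Op 2: place WR@(1,3)
Op 3: place WR@(5,3)
Op 4: place WQ@(3,4)
Op 5: remove (5,3)
Op 6: place WN@(0,1)
Op 7: remove (3,4)
Op 8: place BB@(1,0)
Per-piece attacks for W:
  WN@(0,1): attacks (1,3) (2,2) (2,0)
  WR@(1,3): attacks (1,4) (1,5) (1,2) (1,1) (1,0) (2,3) (3,3) (4,3) (5,3) (0,3) [ray(0,-1) blocked at (1,0)]
W attacks (3,2): no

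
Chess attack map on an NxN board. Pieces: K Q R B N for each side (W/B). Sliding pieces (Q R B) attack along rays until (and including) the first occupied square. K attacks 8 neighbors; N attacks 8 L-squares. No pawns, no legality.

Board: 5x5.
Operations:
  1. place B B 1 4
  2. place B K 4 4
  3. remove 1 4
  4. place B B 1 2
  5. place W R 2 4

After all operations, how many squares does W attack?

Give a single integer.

Op 1: place BB@(1,4)
Op 2: place BK@(4,4)
Op 3: remove (1,4)
Op 4: place BB@(1,2)
Op 5: place WR@(2,4)
Per-piece attacks for W:
  WR@(2,4): attacks (2,3) (2,2) (2,1) (2,0) (3,4) (4,4) (1,4) (0,4) [ray(1,0) blocked at (4,4)]
Union (8 distinct): (0,4) (1,4) (2,0) (2,1) (2,2) (2,3) (3,4) (4,4)

Answer: 8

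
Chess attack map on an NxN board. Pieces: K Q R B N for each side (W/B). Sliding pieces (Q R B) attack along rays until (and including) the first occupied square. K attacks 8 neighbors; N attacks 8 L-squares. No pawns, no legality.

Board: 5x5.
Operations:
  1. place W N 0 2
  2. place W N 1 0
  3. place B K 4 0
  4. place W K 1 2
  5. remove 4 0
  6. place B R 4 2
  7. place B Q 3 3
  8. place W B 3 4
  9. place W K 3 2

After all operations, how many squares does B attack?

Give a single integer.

Answer: 14

Derivation:
Op 1: place WN@(0,2)
Op 2: place WN@(1,0)
Op 3: place BK@(4,0)
Op 4: place WK@(1,2)
Op 5: remove (4,0)
Op 6: place BR@(4,2)
Op 7: place BQ@(3,3)
Op 8: place WB@(3,4)
Op 9: place WK@(3,2)
Per-piece attacks for B:
  BQ@(3,3): attacks (3,4) (3,2) (4,3) (2,3) (1,3) (0,3) (4,4) (4,2) (2,4) (2,2) (1,1) (0,0) [ray(0,1) blocked at (3,4); ray(0,-1) blocked at (3,2); ray(1,-1) blocked at (4,2)]
  BR@(4,2): attacks (4,3) (4,4) (4,1) (4,0) (3,2) [ray(-1,0) blocked at (3,2)]
Union (14 distinct): (0,0) (0,3) (1,1) (1,3) (2,2) (2,3) (2,4) (3,2) (3,4) (4,0) (4,1) (4,2) (4,3) (4,4)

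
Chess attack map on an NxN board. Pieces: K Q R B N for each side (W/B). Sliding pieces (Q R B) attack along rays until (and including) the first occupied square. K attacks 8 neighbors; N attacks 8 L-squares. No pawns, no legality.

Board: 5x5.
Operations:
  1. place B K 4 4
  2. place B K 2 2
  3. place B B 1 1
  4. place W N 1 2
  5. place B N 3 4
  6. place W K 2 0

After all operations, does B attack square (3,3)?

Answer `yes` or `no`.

Answer: yes

Derivation:
Op 1: place BK@(4,4)
Op 2: place BK@(2,2)
Op 3: place BB@(1,1)
Op 4: place WN@(1,2)
Op 5: place BN@(3,4)
Op 6: place WK@(2,0)
Per-piece attacks for B:
  BB@(1,1): attacks (2,2) (2,0) (0,2) (0,0) [ray(1,1) blocked at (2,2); ray(1,-1) blocked at (2,0)]
  BK@(2,2): attacks (2,3) (2,1) (3,2) (1,2) (3,3) (3,1) (1,3) (1,1)
  BN@(3,4): attacks (4,2) (2,2) (1,3)
  BK@(4,4): attacks (4,3) (3,4) (3,3)
B attacks (3,3): yes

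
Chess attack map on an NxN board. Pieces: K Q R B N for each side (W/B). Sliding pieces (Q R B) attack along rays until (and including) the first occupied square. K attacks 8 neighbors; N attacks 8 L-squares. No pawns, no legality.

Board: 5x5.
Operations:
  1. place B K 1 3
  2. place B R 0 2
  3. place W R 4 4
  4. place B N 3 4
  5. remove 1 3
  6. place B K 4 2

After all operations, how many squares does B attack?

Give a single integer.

Op 1: place BK@(1,3)
Op 2: place BR@(0,2)
Op 3: place WR@(4,4)
Op 4: place BN@(3,4)
Op 5: remove (1,3)
Op 6: place BK@(4,2)
Per-piece attacks for B:
  BR@(0,2): attacks (0,3) (0,4) (0,1) (0,0) (1,2) (2,2) (3,2) (4,2) [ray(1,0) blocked at (4,2)]
  BN@(3,4): attacks (4,2) (2,2) (1,3)
  BK@(4,2): attacks (4,3) (4,1) (3,2) (3,3) (3,1)
Union (13 distinct): (0,0) (0,1) (0,3) (0,4) (1,2) (1,3) (2,2) (3,1) (3,2) (3,3) (4,1) (4,2) (4,3)

Answer: 13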